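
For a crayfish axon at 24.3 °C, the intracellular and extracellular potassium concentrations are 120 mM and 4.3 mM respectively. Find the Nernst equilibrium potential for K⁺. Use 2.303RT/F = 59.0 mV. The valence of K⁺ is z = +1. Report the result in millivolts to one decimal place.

E = (59.0/z) · log₁₀([K⁺]_out/[K⁺]_in) with z = +1.
= (59.0/1) · log₁₀(4.3/120) = 59.00 · log₁₀(0.03583)
= 59.00 · (-1.4457) = -85.30 mV

-85.3 mV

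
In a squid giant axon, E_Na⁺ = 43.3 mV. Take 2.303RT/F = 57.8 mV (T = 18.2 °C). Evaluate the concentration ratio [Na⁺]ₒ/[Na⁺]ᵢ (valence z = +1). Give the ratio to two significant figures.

5.6

log₁₀([out]/[in]) = E·z/(57.8) = 43.3 × 1 / 57.8 = 0.7491
[out]/[in] = 10^(0.7491) = 5.612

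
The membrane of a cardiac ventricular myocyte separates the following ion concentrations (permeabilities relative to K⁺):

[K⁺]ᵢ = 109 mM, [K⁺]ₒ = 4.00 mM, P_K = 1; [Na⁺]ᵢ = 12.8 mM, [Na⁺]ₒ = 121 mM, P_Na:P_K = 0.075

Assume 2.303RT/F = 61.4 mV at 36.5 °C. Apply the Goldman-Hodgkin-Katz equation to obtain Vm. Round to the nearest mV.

-57 mV

Vm = 61.4 · log₁₀[(Σ P·[cation]ₒ + Σ P·[anion]ᵢ) / (Σ P·[cation]ᵢ + Σ P·[anion]ₒ)]
Numerator = 1×4.00 + 0.075×121 = 13.07
Denominator = 1×109 + 0.075×12.8 = 110
Vm = 61.4 · log₁₀(0.11891) = 61.4 × (-0.9248) = -56.78 mV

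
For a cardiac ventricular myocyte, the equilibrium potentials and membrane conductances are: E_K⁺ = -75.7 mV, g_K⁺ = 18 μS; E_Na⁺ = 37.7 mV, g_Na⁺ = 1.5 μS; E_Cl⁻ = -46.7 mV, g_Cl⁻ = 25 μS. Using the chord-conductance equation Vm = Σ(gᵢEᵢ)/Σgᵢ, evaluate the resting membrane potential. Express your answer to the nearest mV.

-56 mV

Σ gᵢEᵢ = 18·(-75.7) + 1.5·(37.7) + 25·(-46.7) = -2473.55
Σ gᵢ = 18 + 1.5 + 25 = 44.5
Vm = -2473.55 / 44.5 = -55.59 mV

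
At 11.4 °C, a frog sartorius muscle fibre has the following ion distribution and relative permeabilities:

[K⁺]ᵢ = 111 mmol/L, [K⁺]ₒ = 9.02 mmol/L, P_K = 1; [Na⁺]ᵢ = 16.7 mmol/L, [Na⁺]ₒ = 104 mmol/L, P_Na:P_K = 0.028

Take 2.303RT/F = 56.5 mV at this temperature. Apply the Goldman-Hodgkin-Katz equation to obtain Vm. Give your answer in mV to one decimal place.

-54.8 mV

Vm = 56.5 · log₁₀[(Σ P·[cation]ₒ + Σ P·[anion]ᵢ) / (Σ P·[cation]ᵢ + Σ P·[anion]ₒ)]
Numerator = 1×9.02 + 0.028×104 = 11.93
Denominator = 1×111 + 0.028×16.7 = 111.5
Vm = 56.5 · log₁₀(0.10704) = 56.5 × (-0.9704) = -54.83 mV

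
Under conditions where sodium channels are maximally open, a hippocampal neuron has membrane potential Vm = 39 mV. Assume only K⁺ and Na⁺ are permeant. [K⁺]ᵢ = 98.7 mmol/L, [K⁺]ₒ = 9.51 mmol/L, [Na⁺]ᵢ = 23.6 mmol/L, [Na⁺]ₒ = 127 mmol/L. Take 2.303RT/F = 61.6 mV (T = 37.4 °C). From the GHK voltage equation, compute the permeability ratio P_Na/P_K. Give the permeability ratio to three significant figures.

Let α = P_Na/P_K. GHK: Vm = 61.6·log₁₀[(Kₒ + α·Naₒ)/(Kᵢ + α·Naᵢ)].
10^(Vm/61.6) = 10^(39.0/61.6) = 4.2965
So 4.2965·(Kᵢ + α·Naᵢ) = Kₒ + α·Naₒ → α = (4.2965·98.7 − 9.51) / (127.0 − 4.2965·23.6)
α = (424.1 − 9.51) / (127.0 − 101.4) = 414.6/25.6 = 16.19

16.2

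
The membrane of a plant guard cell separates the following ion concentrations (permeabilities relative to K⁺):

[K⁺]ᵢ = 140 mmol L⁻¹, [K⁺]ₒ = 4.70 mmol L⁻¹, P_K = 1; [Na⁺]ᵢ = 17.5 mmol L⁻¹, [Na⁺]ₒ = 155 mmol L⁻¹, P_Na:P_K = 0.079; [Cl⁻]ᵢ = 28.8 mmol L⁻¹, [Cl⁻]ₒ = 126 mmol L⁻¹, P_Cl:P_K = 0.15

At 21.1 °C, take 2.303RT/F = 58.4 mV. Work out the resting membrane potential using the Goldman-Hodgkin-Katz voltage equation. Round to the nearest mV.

-51 mV

Vm = 58.4 · log₁₀[(Σ P·[cation]ₒ + Σ P·[anion]ᵢ) / (Σ P·[cation]ᵢ + Σ P·[anion]ₒ)]
Numerator = 1×4.70 + 0.079×155 + 0.15×28.8 = 21.27
Denominator = 1×140 + 0.079×17.5 + 0.15×126 = 160.3
Vm = 58.4 · log₁₀(0.13267) = 58.4 × (-0.8772) = -51.23 mV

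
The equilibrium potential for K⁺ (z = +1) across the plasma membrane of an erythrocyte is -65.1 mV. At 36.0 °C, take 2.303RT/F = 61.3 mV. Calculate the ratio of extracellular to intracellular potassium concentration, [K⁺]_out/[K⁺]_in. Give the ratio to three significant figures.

log₁₀([out]/[in]) = E·z/(61.3) = -65.1 × 1 / 61.3 = -1.0620
[out]/[in] = 10^(-1.0620) = 0.0867

0.0867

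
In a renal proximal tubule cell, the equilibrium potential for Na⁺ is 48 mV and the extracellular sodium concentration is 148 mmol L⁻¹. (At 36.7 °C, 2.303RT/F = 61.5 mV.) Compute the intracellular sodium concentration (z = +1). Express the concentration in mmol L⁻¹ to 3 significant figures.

24.5 mmol L⁻¹

Nernst: E = (61.5/1) · log₁₀([out]/[in]), so log₁₀([out]/[in]) = 48.0 × 1 / 61.5 = 0.7805.
[out]/[in] = 10^(0.7805) = 6.032.
[in] = 148 / 6.032 = 24.53 mmol L⁻¹.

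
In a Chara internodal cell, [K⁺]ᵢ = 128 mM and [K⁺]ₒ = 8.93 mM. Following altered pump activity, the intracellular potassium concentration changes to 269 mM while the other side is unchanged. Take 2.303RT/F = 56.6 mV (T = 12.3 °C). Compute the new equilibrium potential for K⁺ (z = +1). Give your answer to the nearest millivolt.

-84 mV

After the shift: [K⁺]_out = 8.93, [K⁺]_in = 269 mM.
E_new = (56.6/1)·log₁₀(8.93/269) = 56.60 · (-1.4789) = -83.71 mV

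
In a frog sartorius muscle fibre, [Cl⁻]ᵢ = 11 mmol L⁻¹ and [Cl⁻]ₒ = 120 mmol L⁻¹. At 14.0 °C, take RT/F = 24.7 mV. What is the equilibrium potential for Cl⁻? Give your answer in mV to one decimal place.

E = (24.7/z) · ln([Cl⁻]_out/[Cl⁻]_in) with z = -1.
For an anion, dividing by z = -1 reverses the sign.
= (24.7/-1) · ln(120/11) = -24.70 · ln(10.91)
= -24.70 · (2.3896) = -59.02 mV

-59.0 mV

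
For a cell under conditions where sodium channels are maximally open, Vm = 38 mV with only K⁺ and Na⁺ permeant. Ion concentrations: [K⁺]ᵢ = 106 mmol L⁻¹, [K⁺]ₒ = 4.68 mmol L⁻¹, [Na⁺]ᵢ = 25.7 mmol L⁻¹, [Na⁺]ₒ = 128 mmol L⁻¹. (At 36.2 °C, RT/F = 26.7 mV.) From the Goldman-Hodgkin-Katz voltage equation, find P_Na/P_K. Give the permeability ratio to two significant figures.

Let α = P_Na/P_K. GHK: Vm = 26.7·ln[(Kₒ + α·Naₒ)/(Kᵢ + α·Naᵢ)].
e^(Vm/26.7) = e^(38.0/26.7) = 4.1505
So 4.1505·(Kᵢ + α·Naᵢ) = Kₒ + α·Naₒ → α = (4.1505·106.0 − 4.68) / (128.0 − 4.1505·25.7)
α = (439.9 − 4.68) / (128.0 − 106.7) = 435.3/21.33 = 20.4

20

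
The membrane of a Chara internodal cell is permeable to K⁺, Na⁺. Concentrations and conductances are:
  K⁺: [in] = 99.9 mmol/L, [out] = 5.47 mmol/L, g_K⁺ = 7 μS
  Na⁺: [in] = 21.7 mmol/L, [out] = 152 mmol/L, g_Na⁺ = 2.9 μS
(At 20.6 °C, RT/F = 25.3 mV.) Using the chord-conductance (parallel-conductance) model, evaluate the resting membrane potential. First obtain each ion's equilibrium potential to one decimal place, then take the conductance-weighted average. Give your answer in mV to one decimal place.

-37.6 mV

E_K⁺ = (25.3/1)·ln(5.47/99.9) = -73.5 mV
E_Na⁺ = (25.3/1)·ln(152/21.7) = 49.2 mV
Vm = (Σ gᵢEᵢ)/(Σ gᵢ) = (7·-73.5 + 2.9·49.2) / (7 + 2.9)
= -371.82 / 9.9 = -37.56 mV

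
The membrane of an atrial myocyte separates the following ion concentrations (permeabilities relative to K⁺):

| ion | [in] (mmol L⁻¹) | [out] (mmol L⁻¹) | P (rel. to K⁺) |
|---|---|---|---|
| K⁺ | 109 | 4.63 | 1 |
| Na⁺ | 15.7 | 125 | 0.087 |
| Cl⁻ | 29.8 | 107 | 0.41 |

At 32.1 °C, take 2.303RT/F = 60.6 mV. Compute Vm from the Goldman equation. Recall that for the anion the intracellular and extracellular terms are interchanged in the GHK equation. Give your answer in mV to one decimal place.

Vm = 60.6 · log₁₀[(Σ P·[cation]ₒ + Σ P·[anion]ᵢ) / (Σ P·[cation]ᵢ + Σ P·[anion]ₒ)]
Numerator = 1×4.63 + 0.087×125 + 0.41×29.8 = 27.72
Denominator = 1×109 + 0.087×15.7 + 0.41×107 = 154.2
Vm = 60.6 · log₁₀(0.17974) = 60.6 × (-0.7453) = -45.17 mV

-45.2 mV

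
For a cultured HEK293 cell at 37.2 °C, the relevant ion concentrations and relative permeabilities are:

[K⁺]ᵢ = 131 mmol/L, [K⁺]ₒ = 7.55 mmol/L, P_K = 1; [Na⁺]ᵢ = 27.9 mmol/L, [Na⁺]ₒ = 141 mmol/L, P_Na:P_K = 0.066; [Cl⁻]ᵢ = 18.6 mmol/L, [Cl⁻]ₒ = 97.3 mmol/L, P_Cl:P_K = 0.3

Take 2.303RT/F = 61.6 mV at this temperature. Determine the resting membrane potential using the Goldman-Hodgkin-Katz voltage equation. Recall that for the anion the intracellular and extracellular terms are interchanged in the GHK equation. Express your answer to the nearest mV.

-53 mV

Vm = 61.6 · log₁₀[(Σ P·[cation]ₒ + Σ P·[anion]ᵢ) / (Σ P·[cation]ᵢ + Σ P·[anion]ₒ)]
Numerator = 1×7.55 + 0.066×141 + 0.3×18.6 = 22.44
Denominator = 1×131 + 0.066×27.9 + 0.3×97.3 = 162
Vm = 61.6 · log₁₀(0.13847) = 61.6 × (-0.8587) = -52.89 mV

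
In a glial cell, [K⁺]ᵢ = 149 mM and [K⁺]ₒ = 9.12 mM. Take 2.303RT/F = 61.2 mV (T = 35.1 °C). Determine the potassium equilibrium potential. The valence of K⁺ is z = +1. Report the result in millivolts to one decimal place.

-74.2 mV

E = (61.2/z) · log₁₀([K⁺]_out/[K⁺]_in) with z = +1.
= (61.2/1) · log₁₀(9.12/149) = 61.20 · log₁₀(0.06121)
= 61.20 · (-1.2132) = -74.25 mV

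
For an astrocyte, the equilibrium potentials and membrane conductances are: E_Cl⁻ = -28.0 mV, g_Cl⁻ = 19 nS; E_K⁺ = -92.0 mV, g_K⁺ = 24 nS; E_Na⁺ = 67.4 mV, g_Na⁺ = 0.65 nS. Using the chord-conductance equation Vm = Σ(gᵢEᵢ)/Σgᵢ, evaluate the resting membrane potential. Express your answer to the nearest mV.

Σ gᵢEᵢ = 19·(-28.0) + 24·(-92.0) + 0.65·(67.4) = -2696.19
Σ gᵢ = 19 + 24 + 0.65 = 43.65
Vm = -2696.19 / 43.65 = -61.77 mV

-62 mV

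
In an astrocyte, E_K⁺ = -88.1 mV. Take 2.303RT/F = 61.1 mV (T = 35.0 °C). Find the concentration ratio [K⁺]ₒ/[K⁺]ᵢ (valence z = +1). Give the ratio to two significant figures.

0.036

log₁₀([out]/[in]) = E·z/(61.1) = -88.1 × 1 / 61.1 = -1.4419
[out]/[in] = 10^(-1.4419) = 0.03615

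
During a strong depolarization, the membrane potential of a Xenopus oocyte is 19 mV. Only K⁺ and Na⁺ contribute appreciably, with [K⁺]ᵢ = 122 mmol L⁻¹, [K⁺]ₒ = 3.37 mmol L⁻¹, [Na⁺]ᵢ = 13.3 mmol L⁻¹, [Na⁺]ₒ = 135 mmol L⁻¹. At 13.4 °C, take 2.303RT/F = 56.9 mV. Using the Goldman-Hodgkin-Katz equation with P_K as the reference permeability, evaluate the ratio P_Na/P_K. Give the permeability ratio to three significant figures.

Let α = P_Na/P_K. GHK: Vm = 56.9·log₁₀[(Kₒ + α·Naₒ)/(Kᵢ + α·Naᵢ)].
10^(Vm/56.9) = 10^(19.0/56.9) = 2.1573
So 2.1573·(Kᵢ + α·Naᵢ) = Kₒ + α·Naₒ → α = (2.1573·122.0 − 3.37) / (135.0 − 2.1573·13.3)
α = (263.2 − 3.37) / (135.0 − 28.69) = 259.8/106.3 = 2.444

2.44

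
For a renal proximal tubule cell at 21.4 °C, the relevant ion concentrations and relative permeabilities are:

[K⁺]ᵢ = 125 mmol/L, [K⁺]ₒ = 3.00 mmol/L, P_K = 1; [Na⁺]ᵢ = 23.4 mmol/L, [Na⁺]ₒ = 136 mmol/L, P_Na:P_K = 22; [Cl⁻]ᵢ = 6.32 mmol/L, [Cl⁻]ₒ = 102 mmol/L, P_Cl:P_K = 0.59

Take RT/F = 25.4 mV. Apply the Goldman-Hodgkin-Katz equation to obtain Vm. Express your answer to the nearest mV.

Vm = 25.4 · ln[(Σ P·[cation]ₒ + Σ P·[anion]ᵢ) / (Σ P·[cation]ᵢ + Σ P·[anion]ₒ)]
Numerator = 1×3.00 + 22×136 + 0.59×6.32 = 2999
Denominator = 1×125 + 22×23.4 + 0.59×102 = 700
Vm = 25.4 · ln(4.284) = 25.4 × (1.4549) = 36.95 mV

37 mV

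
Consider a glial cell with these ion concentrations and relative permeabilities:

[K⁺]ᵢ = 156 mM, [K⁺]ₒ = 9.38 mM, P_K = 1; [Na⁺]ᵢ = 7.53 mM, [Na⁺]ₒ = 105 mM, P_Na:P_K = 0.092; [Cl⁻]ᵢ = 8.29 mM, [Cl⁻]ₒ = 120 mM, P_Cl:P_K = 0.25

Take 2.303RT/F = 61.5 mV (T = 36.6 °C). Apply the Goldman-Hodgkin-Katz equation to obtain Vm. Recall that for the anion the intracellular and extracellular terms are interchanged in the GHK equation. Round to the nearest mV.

Vm = 61.5 · log₁₀[(Σ P·[cation]ₒ + Σ P·[anion]ᵢ) / (Σ P·[cation]ᵢ + Σ P·[anion]ₒ)]
Numerator = 1×9.38 + 0.092×105 + 0.25×8.29 = 21.11
Denominator = 1×156 + 0.092×7.53 + 0.25×120 = 186.7
Vm = 61.5 · log₁₀(0.11309) = 61.5 × (-0.9466) = -58.22 mV

-58 mV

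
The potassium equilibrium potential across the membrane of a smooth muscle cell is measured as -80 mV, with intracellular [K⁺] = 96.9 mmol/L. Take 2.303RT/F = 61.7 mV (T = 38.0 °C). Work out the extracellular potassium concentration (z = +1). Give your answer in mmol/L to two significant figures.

Nernst: E = (61.7/1) · log₁₀([out]/[in]), so log₁₀([out]/[in]) = -80.0 × 1 / 61.7 = -1.2966.
[out]/[in] = 10^(-1.2966) = 0.05051.
[out] = 0.05051 × 96.9 = 4.895 mmol/L.

4.9 mmol/L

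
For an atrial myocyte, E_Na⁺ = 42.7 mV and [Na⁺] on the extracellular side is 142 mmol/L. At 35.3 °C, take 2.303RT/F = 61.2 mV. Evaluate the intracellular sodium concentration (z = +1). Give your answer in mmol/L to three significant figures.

Nernst: E = (61.2/1) · log₁₀([out]/[in]), so log₁₀([out]/[in]) = 42.7 × 1 / 61.2 = 0.6977.
[out]/[in] = 10^(0.6977) = 4.986.
[in] = 142 / 4.986 = 28.48 mmol/L.

28.5 mmol/L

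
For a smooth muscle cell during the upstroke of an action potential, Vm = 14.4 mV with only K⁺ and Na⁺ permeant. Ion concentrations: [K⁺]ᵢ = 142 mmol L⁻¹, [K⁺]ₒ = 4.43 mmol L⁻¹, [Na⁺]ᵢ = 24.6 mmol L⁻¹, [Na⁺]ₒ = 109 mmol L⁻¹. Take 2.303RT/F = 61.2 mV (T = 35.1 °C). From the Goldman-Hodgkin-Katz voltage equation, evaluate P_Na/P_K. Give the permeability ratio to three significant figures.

Let α = P_Na/P_K. GHK: Vm = 61.2·log₁₀[(Kₒ + α·Naₒ)/(Kᵢ + α·Naᵢ)].
10^(Vm/61.2) = 10^(14.4/61.2) = 1.7191
So 1.7191·(Kᵢ + α·Naᵢ) = Kₒ + α·Naₒ → α = (1.7191·142.0 − 4.43) / (109.0 − 1.7191·24.6)
α = (244.1 − 4.43) / (109.0 − 42.29) = 239.7/66.71 = 3.593

3.59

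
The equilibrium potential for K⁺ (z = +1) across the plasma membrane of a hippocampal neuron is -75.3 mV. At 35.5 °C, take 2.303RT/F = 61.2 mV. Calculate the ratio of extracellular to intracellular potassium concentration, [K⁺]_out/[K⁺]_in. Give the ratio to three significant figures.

log₁₀([out]/[in]) = E·z/(61.2) = -75.3 × 1 / 61.2 = -1.2304
[out]/[in] = 10^(-1.2304) = 0.05883

0.0588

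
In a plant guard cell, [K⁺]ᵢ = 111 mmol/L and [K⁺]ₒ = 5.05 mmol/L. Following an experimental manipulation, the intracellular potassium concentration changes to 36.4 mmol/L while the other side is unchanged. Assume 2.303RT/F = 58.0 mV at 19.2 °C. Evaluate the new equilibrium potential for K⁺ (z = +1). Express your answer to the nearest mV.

-50 mV

After the shift: [K⁺]_out = 5.05, [K⁺]_in = 36.4 mmol/L.
E_new = (58.0/1)·log₁₀(5.05/36.4) = 58.00 · (-0.8578) = -49.75 mV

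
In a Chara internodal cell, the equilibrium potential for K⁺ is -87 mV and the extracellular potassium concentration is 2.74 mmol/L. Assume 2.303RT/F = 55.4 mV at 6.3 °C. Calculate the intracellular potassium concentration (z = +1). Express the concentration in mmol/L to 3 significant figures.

102 mmol/L

Nernst: E = (55.4/1) · log₁₀([out]/[in]), so log₁₀([out]/[in]) = -87.0 × 1 / 55.4 = -1.5704.
[out]/[in] = 10^(-1.5704) = 0.02689.
[in] = 2.74 / 0.02689 = 101.9 mmol/L.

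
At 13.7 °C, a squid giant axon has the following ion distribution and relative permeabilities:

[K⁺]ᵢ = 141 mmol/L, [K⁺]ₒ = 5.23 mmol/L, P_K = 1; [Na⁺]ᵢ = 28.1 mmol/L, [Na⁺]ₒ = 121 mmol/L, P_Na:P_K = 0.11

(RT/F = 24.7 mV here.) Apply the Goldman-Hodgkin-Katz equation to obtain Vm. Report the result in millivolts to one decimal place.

Vm = 24.7 · ln[(Σ P·[cation]ₒ + Σ P·[anion]ᵢ) / (Σ P·[cation]ᵢ + Σ P·[anion]ₒ)]
Numerator = 1×5.23 + 0.11×121 = 18.54
Denominator = 1×141 + 0.11×28.1 = 144.1
Vm = 24.7 · ln(0.12867) = 24.7 × (-2.0505) = -50.65 mV

-50.6 mV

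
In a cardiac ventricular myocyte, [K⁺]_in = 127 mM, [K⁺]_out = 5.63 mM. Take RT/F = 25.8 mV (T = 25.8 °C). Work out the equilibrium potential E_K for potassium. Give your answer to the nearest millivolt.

E = (25.8/z) · ln([K⁺]_out/[K⁺]_in) with z = +1.
= (25.8/1) · ln(5.63/127) = 25.80 · ln(0.04433)
= 25.80 · (-3.1161) = -80.39 mV

-80 mV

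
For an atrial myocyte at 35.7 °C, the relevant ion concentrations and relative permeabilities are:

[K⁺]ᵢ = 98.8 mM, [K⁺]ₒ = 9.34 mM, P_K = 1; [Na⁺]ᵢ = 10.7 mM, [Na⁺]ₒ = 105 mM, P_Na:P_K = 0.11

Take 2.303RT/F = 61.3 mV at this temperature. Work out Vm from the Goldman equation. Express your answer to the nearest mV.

-42 mV

Vm = 61.3 · log₁₀[(Σ P·[cation]ₒ + Σ P·[anion]ᵢ) / (Σ P·[cation]ᵢ + Σ P·[anion]ₒ)]
Numerator = 1×9.34 + 0.11×105 = 20.89
Denominator = 1×98.8 + 0.11×10.7 = 99.98
Vm = 61.3 · log₁₀(0.20895) = 61.3 × (-0.6800) = -41.68 mV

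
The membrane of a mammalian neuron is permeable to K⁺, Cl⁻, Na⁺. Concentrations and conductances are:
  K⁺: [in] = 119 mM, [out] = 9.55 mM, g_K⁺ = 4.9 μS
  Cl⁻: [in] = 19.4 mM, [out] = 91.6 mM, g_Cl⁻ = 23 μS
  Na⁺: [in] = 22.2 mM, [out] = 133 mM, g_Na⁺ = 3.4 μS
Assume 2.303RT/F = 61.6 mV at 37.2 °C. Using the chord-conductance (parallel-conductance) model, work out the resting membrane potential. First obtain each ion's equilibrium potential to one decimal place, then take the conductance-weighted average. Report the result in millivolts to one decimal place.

E_K⁺ = (61.6/1)·log₁₀(9.55/119) = -67.5 mV
E_Cl⁻ = (61.6/-1)·log₁₀(91.6/19.4) = -41.5 mV
E_Na⁺ = (61.6/1)·log₁₀(133/22.2) = 47.9 mV
Vm = (Σ gᵢEᵢ)/(Σ gᵢ) = (4.9·-67.5 + 23·-41.5 + 3.4·47.9) / (4.9 + 23 + 3.4)
= -1122.39 / 31.3 = -35.86 mV

-35.9 mV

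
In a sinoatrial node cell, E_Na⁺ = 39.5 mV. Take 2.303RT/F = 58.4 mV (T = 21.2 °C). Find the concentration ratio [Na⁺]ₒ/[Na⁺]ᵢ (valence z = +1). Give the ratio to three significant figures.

log₁₀([out]/[in]) = E·z/(58.4) = 39.5 × 1 / 58.4 = 0.6764
[out]/[in] = 10^(0.6764) = 4.746

4.75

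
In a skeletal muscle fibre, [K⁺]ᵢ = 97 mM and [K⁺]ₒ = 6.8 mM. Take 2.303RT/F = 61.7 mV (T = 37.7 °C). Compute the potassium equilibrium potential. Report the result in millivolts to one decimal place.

E = (61.7/z) · log₁₀([K⁺]_out/[K⁺]_in) with z = +1.
= (61.7/1) · log₁₀(6.8/97) = 61.70 · log₁₀(0.0701)
= 61.70 · (-1.1543) = -71.22 mV

-71.2 mV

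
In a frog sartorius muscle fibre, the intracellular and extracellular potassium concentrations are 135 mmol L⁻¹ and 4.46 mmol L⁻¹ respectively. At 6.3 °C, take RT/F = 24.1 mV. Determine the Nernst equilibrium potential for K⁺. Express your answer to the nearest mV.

E = (24.1/z) · ln([K⁺]_out/[K⁺]_in) with z = +1.
= (24.1/1) · ln(4.46/135) = 24.10 · ln(0.03304)
= 24.10 · (-3.4101) = -82.18 mV

-82 mV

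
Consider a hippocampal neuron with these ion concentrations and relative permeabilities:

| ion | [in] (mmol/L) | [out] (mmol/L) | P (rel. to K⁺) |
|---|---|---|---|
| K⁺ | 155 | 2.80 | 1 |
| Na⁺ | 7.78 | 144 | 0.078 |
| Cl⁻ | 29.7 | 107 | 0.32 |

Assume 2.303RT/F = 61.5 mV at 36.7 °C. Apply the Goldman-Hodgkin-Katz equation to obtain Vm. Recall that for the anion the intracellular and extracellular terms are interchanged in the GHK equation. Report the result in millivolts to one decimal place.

-55.8 mV

Vm = 61.5 · log₁₀[(Σ P·[cation]ₒ + Σ P·[anion]ᵢ) / (Σ P·[cation]ᵢ + Σ P·[anion]ₒ)]
Numerator = 1×2.80 + 0.078×144 + 0.32×29.7 = 23.54
Denominator = 1×155 + 0.078×7.78 + 0.32×107 = 189.8
Vm = 61.5 · log₁₀(0.12397) = 61.5 × (-0.9067) = -55.76 mV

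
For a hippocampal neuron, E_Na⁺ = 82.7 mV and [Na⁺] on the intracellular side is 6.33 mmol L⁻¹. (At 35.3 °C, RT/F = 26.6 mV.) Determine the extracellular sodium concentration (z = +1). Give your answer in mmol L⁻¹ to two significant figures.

140 mmol L⁻¹

Nernst: E = (26.6/1) · ln([out]/[in]), so ln([out]/[in]) = 82.7 × 1 / 26.6 = 3.1090.
[out]/[in] = e^(3.1090) = 22.4.
[out] = 22.4 × 6.33 = 141.8 mmol L⁻¹.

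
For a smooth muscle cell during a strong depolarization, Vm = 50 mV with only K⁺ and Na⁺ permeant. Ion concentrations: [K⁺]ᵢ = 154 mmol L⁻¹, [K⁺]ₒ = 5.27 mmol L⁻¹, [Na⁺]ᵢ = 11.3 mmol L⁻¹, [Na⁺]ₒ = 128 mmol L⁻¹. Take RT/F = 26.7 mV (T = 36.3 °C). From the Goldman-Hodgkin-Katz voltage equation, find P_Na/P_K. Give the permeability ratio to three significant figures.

Let α = P_Na/P_K. GHK: Vm = 26.7·ln[(Kₒ + α·Naₒ)/(Kᵢ + α·Naᵢ)].
e^(Vm/26.7) = e^(50.0/26.7) = 6.5056
So 6.5056·(Kᵢ + α·Naᵢ) = Kₒ + α·Naₒ → α = (6.5056·154.0 − 5.27) / (128.0 − 6.5056·11.3)
α = (1002 − 5.27) / (128.0 − 73.51) = 996.6/54.49 = 18.29

18.3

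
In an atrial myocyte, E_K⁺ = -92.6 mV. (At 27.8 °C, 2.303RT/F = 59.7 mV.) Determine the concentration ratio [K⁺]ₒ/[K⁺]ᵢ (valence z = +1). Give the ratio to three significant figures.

0.0281

log₁₀([out]/[in]) = E·z/(59.7) = -92.6 × 1 / 59.7 = -1.5511
[out]/[in] = 10^(-1.5511) = 0.02811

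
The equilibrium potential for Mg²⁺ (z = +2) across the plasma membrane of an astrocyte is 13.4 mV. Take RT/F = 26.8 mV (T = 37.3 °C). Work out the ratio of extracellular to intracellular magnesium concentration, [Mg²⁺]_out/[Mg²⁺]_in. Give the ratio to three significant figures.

ln([out]/[in]) = E·z/(26.8) = 13.4 × 2 / 26.8 = 1.0000
[out]/[in] = e^(1.0000) = 2.718

2.72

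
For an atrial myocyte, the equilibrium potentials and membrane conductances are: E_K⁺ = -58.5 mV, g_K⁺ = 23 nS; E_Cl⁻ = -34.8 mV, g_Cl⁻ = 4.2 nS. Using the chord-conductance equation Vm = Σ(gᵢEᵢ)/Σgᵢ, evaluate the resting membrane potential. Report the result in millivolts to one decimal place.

Σ gᵢEᵢ = 23·(-58.5) + 4.2·(-34.8) = -1491.66
Σ gᵢ = 23 + 4.2 = 27.2
Vm = -1491.66 / 27.2 = -54.84 mV

-54.8 mV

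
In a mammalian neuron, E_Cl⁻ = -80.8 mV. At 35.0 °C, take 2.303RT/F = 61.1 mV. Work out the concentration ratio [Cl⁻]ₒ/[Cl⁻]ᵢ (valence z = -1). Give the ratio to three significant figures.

log₁₀([out]/[in]) = E·z/(61.1) = -80.8 × -1 / 61.1 = 1.3224
[out]/[in] = 10^(1.3224) = 21.01

21.0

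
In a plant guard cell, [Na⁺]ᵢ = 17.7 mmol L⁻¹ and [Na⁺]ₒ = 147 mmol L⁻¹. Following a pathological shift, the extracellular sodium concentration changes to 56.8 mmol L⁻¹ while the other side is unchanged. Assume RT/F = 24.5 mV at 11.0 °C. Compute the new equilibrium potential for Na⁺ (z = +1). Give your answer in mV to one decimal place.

28.6 mV

After the shift: [Na⁺]_out = 56.8, [Na⁺]_in = 17.7 mmol L⁻¹.
E_new = (24.5/1)·ln(56.8/17.7) = 24.50 · (1.1660) = 28.57 mV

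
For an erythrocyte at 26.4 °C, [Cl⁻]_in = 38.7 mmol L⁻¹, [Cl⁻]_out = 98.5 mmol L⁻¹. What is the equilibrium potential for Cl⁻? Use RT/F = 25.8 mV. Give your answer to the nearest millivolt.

E = (25.8/z) · ln([Cl⁻]_out/[Cl⁻]_in) with z = -1.
For an anion, dividing by z = -1 reverses the sign.
= (25.8/-1) · ln(98.5/38.7) = -25.80 · ln(2.545)
= -25.80 · (0.9342) = -24.10 mV

-24 mV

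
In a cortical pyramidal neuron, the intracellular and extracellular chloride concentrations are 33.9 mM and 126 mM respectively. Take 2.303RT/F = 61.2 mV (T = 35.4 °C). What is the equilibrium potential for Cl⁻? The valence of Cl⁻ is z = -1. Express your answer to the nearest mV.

-35 mV

E = (61.2/z) · log₁₀([Cl⁻]_out/[Cl⁻]_in) with z = -1.
For an anion, dividing by z = -1 reverses the sign.
= (61.2/-1) · log₁₀(126/33.9) = -61.20 · log₁₀(3.717)
= -61.20 · (0.5702) = -34.89 mV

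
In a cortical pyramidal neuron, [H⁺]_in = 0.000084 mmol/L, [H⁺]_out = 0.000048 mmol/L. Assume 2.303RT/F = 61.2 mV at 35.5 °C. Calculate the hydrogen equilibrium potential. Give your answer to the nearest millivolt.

E = (61.2/z) · log₁₀([H⁺]_out/[H⁺]_in) with z = +1.
= (61.2/1) · log₁₀(0.000048/0.000084) = 61.20 · log₁₀(0.5714)
= 61.20 · (-0.2430) = -14.87 mV

-15 mV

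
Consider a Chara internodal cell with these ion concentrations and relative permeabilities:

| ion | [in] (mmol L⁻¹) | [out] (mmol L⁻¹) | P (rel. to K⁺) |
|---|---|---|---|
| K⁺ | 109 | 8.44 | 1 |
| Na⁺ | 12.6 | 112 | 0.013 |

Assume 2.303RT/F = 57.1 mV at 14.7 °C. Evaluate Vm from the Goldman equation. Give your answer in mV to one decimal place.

-59.5 mV

Vm = 57.1 · log₁₀[(Σ P·[cation]ₒ + Σ P·[anion]ᵢ) / (Σ P·[cation]ᵢ + Σ P·[anion]ₒ)]
Numerator = 1×8.44 + 0.013×112 = 9.896
Denominator = 1×109 + 0.013×12.6 = 109.2
Vm = 57.1 · log₁₀(0.090653) = 57.1 × (-1.0426) = -59.53 mV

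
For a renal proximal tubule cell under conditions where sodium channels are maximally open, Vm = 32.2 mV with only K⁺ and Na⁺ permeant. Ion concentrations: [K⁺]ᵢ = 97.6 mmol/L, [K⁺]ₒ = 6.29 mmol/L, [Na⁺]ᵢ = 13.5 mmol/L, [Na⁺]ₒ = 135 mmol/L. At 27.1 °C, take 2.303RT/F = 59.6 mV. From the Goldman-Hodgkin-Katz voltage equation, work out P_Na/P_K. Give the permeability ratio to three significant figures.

3.77

Let α = P_Na/P_K. GHK: Vm = 59.6·log₁₀[(Kₒ + α·Naₒ)/(Kᵢ + α·Naᵢ)].
10^(Vm/59.6) = 10^(32.2/59.6) = 3.4695
So 3.4695·(Kᵢ + α·Naᵢ) = Kₒ + α·Naₒ → α = (3.4695·97.6 − 6.29) / (135.0 − 3.4695·13.5)
α = (338.6 − 6.29) / (135.0 − 46.84) = 332.3/88.16 = 3.77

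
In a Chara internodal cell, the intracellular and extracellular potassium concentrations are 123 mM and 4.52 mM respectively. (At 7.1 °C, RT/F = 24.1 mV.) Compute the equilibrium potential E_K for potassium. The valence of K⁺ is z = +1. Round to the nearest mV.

E = (24.1/z) · ln([K⁺]_out/[K⁺]_in) with z = +1.
= (24.1/1) · ln(4.52/123) = 24.10 · ln(0.03675)
= 24.10 · (-3.3037) = -79.62 mV

-80 mV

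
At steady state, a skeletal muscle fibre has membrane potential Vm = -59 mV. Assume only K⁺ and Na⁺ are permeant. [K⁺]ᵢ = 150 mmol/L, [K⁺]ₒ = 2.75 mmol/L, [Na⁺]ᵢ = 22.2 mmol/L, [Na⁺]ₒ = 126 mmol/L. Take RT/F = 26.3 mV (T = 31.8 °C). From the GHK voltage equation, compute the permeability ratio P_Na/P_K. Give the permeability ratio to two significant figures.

0.11

Let α = P_Na/P_K. GHK: Vm = 26.3·ln[(Kₒ + α·Naₒ)/(Kᵢ + α·Naᵢ)].
e^(Vm/26.3) = e^(-59.0/26.3) = 0.1061
So 0.1061·(Kᵢ + α·Naᵢ) = Kₒ + α·Naₒ → α = (0.1061·150.0 − 2.75) / (126.0 − 0.1061·22.2)
α = (15.92 − 2.75) / (126.0 − 2.355) = 13.17/123.6 = 0.1065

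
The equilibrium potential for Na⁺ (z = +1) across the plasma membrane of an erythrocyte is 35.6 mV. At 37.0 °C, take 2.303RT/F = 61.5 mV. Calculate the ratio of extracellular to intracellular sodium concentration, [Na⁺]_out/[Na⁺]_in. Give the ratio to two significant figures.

3.8

log₁₀([out]/[in]) = E·z/(61.5) = 35.6 × 1 / 61.5 = 0.5789
[out]/[in] = 10^(0.5789) = 3.792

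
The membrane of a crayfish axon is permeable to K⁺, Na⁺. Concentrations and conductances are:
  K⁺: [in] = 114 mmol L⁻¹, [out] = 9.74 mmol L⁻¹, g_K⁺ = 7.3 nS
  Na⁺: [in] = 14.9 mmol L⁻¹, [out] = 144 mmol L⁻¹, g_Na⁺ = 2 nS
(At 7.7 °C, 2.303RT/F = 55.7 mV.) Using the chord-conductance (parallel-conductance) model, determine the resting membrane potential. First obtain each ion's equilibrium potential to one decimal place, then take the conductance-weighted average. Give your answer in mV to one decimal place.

E_K⁺ = (55.7/1)·log₁₀(9.74/114) = -59.5 mV
E_Na⁺ = (55.7/1)·log₁₀(144/14.9) = 54.9 mV
Vm = (Σ gᵢEᵢ)/(Σ gᵢ) = (7.3·-59.5 + 2·54.9) / (7.3 + 2)
= -324.55 / 9.3 = -34.90 mV

-34.9 mV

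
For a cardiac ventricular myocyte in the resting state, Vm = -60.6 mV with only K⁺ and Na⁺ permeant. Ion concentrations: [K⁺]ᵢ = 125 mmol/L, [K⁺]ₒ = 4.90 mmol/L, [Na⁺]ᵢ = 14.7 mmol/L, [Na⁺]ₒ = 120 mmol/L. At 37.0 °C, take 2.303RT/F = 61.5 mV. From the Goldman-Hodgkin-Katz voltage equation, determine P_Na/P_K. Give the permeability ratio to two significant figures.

0.068

Let α = P_Na/P_K. GHK: Vm = 61.5·log₁₀[(Kₒ + α·Naₒ)/(Kᵢ + α·Naᵢ)].
10^(Vm/61.5) = 10^(-60.6/61.5) = 0.10343
So 0.10343·(Kᵢ + α·Naᵢ) = Kₒ + α·Naₒ → α = (0.10343·125.0 − 4.9) / (120.0 − 0.10343·14.7)
α = (12.93 − 4.9) / (120.0 − 1.52) = 8.028/118.5 = 0.06776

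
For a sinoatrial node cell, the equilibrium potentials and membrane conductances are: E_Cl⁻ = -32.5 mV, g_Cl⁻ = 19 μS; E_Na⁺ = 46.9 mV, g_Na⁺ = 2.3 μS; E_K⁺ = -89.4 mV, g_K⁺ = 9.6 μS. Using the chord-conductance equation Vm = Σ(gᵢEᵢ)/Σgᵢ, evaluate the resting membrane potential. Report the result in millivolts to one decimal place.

Σ gᵢEᵢ = 19·(-32.5) + 2.3·(46.9) + 9.6·(-89.4) = -1367.87
Σ gᵢ = 19 + 2.3 + 9.6 = 30.9
Vm = -1367.87 / 30.9 = -44.27 mV

-44.3 mV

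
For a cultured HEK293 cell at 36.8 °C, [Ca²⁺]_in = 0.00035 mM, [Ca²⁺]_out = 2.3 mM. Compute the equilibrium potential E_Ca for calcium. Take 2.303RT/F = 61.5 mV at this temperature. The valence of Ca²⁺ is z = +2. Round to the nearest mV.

E = (61.5/z) · log₁₀([Ca²⁺]_out/[Ca²⁺]_in) with z = +2.
= (61.5/2) · log₁₀(2.3/0.00035) = 30.75 · log₁₀(6571)
= 30.75 · (3.8177) = 117.39 mV

117 mV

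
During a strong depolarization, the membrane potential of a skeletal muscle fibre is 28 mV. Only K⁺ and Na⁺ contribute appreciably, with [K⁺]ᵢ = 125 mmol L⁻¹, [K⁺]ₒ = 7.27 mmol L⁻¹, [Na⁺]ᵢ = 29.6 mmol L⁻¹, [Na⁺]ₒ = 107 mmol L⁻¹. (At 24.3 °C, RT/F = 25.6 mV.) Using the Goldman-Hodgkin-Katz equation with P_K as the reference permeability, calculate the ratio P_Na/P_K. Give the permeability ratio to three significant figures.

19.6

Let α = P_Na/P_K. GHK: Vm = 25.6·ln[(Kₒ + α·Naₒ)/(Kᵢ + α·Naᵢ)].
e^(Vm/25.6) = e^(28.0/25.6) = 2.9854
So 2.9854·(Kᵢ + α·Naᵢ) = Kₒ + α·Naₒ → α = (2.9854·125.0 − 7.27) / (107.0 − 2.9854·29.6)
α = (373.2 − 7.27) / (107.0 − 88.37) = 365.9/18.63 = 19.64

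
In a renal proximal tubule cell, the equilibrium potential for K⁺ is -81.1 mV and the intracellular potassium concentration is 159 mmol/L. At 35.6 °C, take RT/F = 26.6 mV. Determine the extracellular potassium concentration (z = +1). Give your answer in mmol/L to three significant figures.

7.54 mmol/L

Nernst: E = (26.6/1) · ln([out]/[in]), so ln([out]/[in]) = -81.1 × 1 / 26.6 = -3.0489.
[out]/[in] = e^(-3.0489) = 0.04741.
[out] = 0.04741 × 159 = 7.539 mmol/L.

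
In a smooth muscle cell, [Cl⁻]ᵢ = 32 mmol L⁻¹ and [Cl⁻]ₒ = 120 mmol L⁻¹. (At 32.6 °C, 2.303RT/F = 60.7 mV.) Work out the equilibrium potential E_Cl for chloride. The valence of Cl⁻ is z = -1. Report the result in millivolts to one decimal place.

E = (60.7/z) · log₁₀([Cl⁻]_out/[Cl⁻]_in) with z = -1.
For an anion, dividing by z = -1 reverses the sign.
= (60.7/-1) · log₁₀(120/32) = -60.70 · log₁₀(3.75)
= -60.70 · (0.5740) = -34.84 mV

-34.8 mV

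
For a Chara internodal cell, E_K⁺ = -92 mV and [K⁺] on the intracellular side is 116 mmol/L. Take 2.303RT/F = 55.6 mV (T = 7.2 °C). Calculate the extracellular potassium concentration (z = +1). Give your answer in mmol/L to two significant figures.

2.6 mmol/L

Nernst: E = (55.6/1) · log₁₀([out]/[in]), so log₁₀([out]/[in]) = -92.0 × 1 / 55.6 = -1.6547.
[out]/[in] = 10^(-1.6547) = 0.02215.
[out] = 0.02215 × 116 = 2.569 mmol/L.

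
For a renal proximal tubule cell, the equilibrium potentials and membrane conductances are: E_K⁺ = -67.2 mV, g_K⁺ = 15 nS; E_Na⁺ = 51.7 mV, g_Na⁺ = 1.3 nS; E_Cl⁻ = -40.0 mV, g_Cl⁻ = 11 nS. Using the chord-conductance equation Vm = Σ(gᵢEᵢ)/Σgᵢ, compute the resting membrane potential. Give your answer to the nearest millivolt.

-51 mV

Σ gᵢEᵢ = 15·(-67.2) + 1.3·(51.7) + 11·(-40.0) = -1380.79
Σ gᵢ = 15 + 1.3 + 11 = 27.3
Vm = -1380.79 / 27.3 = -50.58 mV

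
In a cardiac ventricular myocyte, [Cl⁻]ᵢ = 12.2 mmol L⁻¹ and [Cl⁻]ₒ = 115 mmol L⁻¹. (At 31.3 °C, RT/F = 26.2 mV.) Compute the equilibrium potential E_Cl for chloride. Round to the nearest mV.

E = (26.2/z) · ln([Cl⁻]_out/[Cl⁻]_in) with z = -1.
For an anion, dividing by z = -1 reverses the sign.
= (26.2/-1) · ln(115/12.2) = -26.20 · ln(9.426)
= -26.20 · (2.2435) = -58.78 mV

-59 mV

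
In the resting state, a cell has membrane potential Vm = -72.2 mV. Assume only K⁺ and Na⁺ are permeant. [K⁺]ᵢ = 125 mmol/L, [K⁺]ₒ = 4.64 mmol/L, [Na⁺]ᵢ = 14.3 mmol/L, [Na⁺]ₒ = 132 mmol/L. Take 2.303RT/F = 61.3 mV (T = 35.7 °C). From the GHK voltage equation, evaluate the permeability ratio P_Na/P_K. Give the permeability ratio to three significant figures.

0.0279

Let α = P_Na/P_K. GHK: Vm = 61.3·log₁₀[(Kₒ + α·Naₒ)/(Kᵢ + α·Naᵢ)].
10^(Vm/61.3) = 10^(-72.2/61.3) = 0.066403
So 0.066403·(Kᵢ + α·Naᵢ) = Kₒ + α·Naₒ → α = (0.066403·125.0 − 4.64) / (132.0 − 0.066403·14.3)
α = (8.3 − 4.64) / (132.0 − 0.9496) = 3.66/131.1 = 0.02793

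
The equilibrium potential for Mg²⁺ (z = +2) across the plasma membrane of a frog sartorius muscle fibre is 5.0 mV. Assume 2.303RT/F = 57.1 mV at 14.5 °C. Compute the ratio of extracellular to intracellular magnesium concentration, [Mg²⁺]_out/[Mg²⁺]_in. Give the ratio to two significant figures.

log₁₀([out]/[in]) = E·z/(57.1) = 5.0 × 2 / 57.1 = 0.1751
[out]/[in] = 10^(0.1751) = 1.497

1.5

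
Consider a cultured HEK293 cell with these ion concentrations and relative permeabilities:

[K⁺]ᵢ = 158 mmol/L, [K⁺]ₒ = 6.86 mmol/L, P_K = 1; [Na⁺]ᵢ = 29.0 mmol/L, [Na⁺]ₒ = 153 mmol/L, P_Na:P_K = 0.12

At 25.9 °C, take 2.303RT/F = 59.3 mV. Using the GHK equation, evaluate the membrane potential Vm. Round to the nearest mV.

Vm = 59.3 · log₁₀[(Σ P·[cation]ₒ + Σ P·[anion]ᵢ) / (Σ P·[cation]ᵢ + Σ P·[anion]ₒ)]
Numerator = 1×6.86 + 0.12×153 = 25.22
Denominator = 1×158 + 0.12×29.0 = 161.5
Vm = 59.3 · log₁₀(0.15618) = 59.3 × (-0.8064) = -47.82 mV

-48 mV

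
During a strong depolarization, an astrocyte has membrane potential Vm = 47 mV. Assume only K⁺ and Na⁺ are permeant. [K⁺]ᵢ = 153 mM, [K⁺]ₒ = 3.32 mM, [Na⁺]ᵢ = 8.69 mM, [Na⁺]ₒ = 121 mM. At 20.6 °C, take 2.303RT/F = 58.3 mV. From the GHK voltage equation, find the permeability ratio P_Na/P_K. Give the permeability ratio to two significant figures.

15

Let α = P_Na/P_K. GHK: Vm = 58.3·log₁₀[(Kₒ + α·Naₒ)/(Kᵢ + α·Naᵢ)].
10^(Vm/58.3) = 10^(47.0/58.3) = 6.3999
So 6.3999·(Kᵢ + α·Naᵢ) = Kₒ + α·Naₒ → α = (6.3999·153.0 − 3.32) / (121.0 − 6.3999·8.69)
α = (979.2 − 3.32) / (121.0 − 55.62) = 975.9/65.38 = 14.93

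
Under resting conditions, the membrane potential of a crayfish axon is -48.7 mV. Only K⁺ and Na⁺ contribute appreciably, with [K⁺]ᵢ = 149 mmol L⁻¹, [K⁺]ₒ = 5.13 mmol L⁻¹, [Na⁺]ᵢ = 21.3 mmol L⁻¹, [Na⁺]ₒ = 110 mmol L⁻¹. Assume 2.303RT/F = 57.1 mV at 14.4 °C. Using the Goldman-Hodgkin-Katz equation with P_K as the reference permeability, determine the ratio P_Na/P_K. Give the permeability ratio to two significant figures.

0.15

Let α = P_Na/P_K. GHK: Vm = 57.1·log₁₀[(Kₒ + α·Naₒ)/(Kᵢ + α·Naᵢ)].
10^(Vm/57.1) = 10^(-48.7/57.1) = 0.14032
So 0.14032·(Kᵢ + α·Naᵢ) = Kₒ + α·Naₒ → α = (0.14032·149.0 − 5.13) / (110.0 − 0.14032·21.3)
α = (20.91 − 5.13) / (110.0 − 2.989) = 15.78/107 = 0.1474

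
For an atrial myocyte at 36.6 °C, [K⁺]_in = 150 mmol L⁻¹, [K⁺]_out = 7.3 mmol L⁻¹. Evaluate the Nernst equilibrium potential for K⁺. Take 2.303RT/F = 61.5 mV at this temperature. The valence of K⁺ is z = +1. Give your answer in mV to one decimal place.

E = (61.5/z) · log₁₀([K⁺]_out/[K⁺]_in) with z = +1.
= (61.5/1) · log₁₀(7.3/150) = 61.50 · log₁₀(0.04867)
= 61.50 · (-1.3128) = -80.74 mV

-80.7 mV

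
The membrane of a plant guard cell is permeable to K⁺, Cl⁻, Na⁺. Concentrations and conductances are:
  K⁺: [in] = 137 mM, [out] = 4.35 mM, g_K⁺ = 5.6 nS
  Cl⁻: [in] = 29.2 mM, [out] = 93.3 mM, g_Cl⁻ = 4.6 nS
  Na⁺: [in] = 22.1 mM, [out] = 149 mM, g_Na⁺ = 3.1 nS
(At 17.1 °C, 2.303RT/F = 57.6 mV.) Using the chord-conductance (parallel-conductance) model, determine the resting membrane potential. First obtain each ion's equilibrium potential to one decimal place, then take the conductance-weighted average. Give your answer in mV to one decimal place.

E_K⁺ = (57.6/1)·log₁₀(4.35/137) = -86.3 mV
E_Cl⁻ = (57.6/-1)·log₁₀(93.3/29.2) = -29.1 mV
E_Na⁺ = (57.6/1)·log₁₀(149/22.1) = 47.7 mV
Vm = (Σ gᵢEᵢ)/(Σ gᵢ) = (5.6·-86.3 + 4.6·-29.1 + 3.1·47.7) / (5.6 + 4.6 + 3.1)
= -469.27 / 13.3 = -35.28 mV

-35.3 mV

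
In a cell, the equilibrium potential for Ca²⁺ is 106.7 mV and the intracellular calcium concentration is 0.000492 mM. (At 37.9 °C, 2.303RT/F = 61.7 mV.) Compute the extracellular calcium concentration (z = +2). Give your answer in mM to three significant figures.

Nernst: E = (61.7/2) · log₁₀([out]/[in]), so log₁₀([out]/[in]) = 106.7 × 2 / 61.7 = 3.4587.
[out]/[in] = 10^(3.4587) = 2875.
[out] = 2875 × 0.000492 = 1.415 mM.

1.41 mM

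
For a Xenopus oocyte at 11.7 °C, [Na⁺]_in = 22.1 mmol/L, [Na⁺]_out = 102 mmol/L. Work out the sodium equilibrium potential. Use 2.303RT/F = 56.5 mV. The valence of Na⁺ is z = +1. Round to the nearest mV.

38 mV

E = (56.5/z) · log₁₀([Na⁺]_out/[Na⁺]_in) with z = +1.
= (56.5/1) · log₁₀(102/22.1) = 56.50 · log₁₀(4.615)
= 56.50 · (0.6642) = 37.53 mV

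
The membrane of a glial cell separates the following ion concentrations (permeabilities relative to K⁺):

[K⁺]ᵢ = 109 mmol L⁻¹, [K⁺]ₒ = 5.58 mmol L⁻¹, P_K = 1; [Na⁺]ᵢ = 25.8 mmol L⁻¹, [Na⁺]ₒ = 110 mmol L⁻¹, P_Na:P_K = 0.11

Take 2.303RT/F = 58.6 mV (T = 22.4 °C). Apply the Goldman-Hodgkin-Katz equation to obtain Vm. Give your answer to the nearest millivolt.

-47 mV

Vm = 58.6 · log₁₀[(Σ P·[cation]ₒ + Σ P·[anion]ᵢ) / (Σ P·[cation]ᵢ + Σ P·[anion]ₒ)]
Numerator = 1×5.58 + 0.11×110 = 17.68
Denominator = 1×109 + 0.11×25.8 = 111.8
Vm = 58.6 · log₁₀(0.15809) = 58.6 × (-0.8011) = -46.94 mV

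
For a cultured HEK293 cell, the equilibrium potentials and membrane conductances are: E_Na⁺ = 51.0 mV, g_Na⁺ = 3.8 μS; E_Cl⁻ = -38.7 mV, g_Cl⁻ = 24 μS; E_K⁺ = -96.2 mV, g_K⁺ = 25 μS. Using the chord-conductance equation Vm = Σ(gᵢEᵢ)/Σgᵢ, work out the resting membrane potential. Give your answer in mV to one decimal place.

Σ gᵢEᵢ = 3.8·(51.0) + 24·(-38.7) + 25·(-96.2) = -3140.00
Σ gᵢ = 3.8 + 24 + 25 = 52.8
Vm = -3140.00 / 52.8 = -59.47 mV

-59.5 mV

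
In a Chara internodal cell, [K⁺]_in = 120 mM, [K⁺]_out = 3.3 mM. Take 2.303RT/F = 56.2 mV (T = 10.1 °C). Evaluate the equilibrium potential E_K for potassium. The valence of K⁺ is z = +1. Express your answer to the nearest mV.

E = (56.2/z) · log₁₀([K⁺]_out/[K⁺]_in) with z = +1.
= (56.2/1) · log₁₀(3.3/120) = 56.20 · log₁₀(0.0275)
= 56.20 · (-1.5607) = -87.71 mV

-88 mV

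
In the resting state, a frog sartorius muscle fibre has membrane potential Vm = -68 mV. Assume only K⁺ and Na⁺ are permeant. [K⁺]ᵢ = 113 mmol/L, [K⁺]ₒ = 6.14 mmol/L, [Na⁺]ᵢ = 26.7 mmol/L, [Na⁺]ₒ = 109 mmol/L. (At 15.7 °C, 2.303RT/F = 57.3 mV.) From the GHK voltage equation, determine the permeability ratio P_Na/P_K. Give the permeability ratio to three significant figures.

Let α = P_Na/P_K. GHK: Vm = 57.3·log₁₀[(Kₒ + α·Naₒ)/(Kᵢ + α·Naᵢ)].
10^(Vm/57.3) = 10^(-68.0/57.3) = 0.065052
So 0.065052·(Kᵢ + α·Naᵢ) = Kₒ + α·Naₒ → α = (0.065052·113.0 − 6.14) / (109.0 − 0.065052·26.7)
α = (7.351 − 6.14) / (109.0 − 1.737) = 1.211/107.3 = 0.01129

0.0113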